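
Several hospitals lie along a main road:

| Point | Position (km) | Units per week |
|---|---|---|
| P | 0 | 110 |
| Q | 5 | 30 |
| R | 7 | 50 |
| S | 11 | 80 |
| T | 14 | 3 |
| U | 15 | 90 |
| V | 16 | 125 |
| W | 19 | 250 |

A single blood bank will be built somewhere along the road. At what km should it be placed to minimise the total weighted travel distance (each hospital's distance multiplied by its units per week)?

For a sum of weighted absolute distances on a line, the optimum is the weighted median (not the mean). Total weight W = 738; half-weight = 369.
Sort by position and accumulate weight:
  km 0 (P, w=110) → cum 110
  km 5 (Q, w=30) → cum 140
  km 7 (R, w=50) → cum 190
  km 11 (S, w=80) → cum 270
  km 14 (T, w=3) → cum 273
  km 15 (U, w=90) → cum 363
  km 16 (V, w=125) → cum 488  ≥ 369 → median here
  km 19 (W, w=250) → cum 738
Optimal location: km 16.

x = 16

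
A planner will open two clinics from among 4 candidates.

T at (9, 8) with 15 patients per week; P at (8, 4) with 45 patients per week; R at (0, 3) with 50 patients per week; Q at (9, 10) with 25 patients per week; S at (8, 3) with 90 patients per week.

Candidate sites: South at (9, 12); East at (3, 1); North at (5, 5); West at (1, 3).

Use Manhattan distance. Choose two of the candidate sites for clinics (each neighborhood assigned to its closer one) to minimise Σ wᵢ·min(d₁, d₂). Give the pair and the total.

{North, West}, total 1010

Evaluate every pair (each demand assigned to the nearer of the two):
  {North, West}: total = 1010
  {South, North}: total = 1090
  {South, West}: total = 1150
  {East, North}: total = 1210
  {South, East}: total = 1350
  {East, West}: total = 1610
Best pair: {North, West} with total 1010.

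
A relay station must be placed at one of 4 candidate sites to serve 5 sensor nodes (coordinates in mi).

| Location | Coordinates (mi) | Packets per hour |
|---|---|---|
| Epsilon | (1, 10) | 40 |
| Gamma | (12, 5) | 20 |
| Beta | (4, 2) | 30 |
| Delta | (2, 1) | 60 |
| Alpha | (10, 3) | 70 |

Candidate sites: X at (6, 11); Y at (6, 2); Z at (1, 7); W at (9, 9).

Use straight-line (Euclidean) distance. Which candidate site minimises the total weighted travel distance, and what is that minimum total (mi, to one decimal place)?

Total weighted distance at each candidate:
  X (6, 11): total = 1922.6
  Y (6, 2): total = 1107.5
  Z (1, 7): total = 1572.9
  W (9, 9): total = 1744.2
Minimum is at Y with total 1107.5 mi.

Y, total 1107.5 mi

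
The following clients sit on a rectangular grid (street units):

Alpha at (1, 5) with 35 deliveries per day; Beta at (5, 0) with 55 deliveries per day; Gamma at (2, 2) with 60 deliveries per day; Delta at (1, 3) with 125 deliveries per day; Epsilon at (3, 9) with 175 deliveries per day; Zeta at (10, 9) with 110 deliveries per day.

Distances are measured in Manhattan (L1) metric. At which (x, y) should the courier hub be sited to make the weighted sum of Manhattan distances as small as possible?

(3, 9)

Manhattan distance separates: Σwᵢ(|x−xᵢ|+|y−yᵢ|) = Σwᵢ|x−xᵢ| + Σwᵢ|y−yᵢ|, so x and y are optimised independently as 1-D weighted medians.
Total weight W = 560; half = 280.
x-coordinate, sorted with cumulative weight:
  x=1 (Alpha, w=35) cum 35
  x=1 (Delta, w=125) cum 160
  x=2 (Gamma, w=60) cum 220
  x=3 (Epsilon, w=175) cum 395  ← median
  x=5 (Beta, w=55) cum 450
  x=10 (Zeta, w=110) cum 560
⇒ x* = 3
y-coordinate, sorted with cumulative weight:
  y=0 (Beta, w=55) cum 55
  y=2 (Gamma, w=60) cum 115
  y=3 (Delta, w=125) cum 240
  y=5 (Alpha, w=35) cum 275
  y=9 (Epsilon, w=175) cum 450  ← median
  y=9 (Zeta, w=110) cum 560
⇒ y* = 9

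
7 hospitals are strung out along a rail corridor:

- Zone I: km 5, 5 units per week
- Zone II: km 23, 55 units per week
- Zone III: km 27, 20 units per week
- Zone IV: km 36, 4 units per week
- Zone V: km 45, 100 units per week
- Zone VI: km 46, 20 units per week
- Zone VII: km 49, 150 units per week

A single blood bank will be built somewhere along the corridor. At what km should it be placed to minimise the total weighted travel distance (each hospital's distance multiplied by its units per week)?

For a sum of weighted absolute distances on a line, the optimum is the weighted median (not the mean). Total weight W = 354; half-weight = 177.
Sort by position and accumulate weight:
  km 5 (Zone I, w=5) → cum 5
  km 23 (Zone II, w=55) → cum 60
  km 27 (Zone III, w=20) → cum 80
  km 36 (Zone IV, w=4) → cum 84
  km 45 (Zone V, w=100) → cum 184  ≥ 177 → median here
  km 46 (Zone VI, w=20) → cum 204
  km 49 (Zone VII, w=150) → cum 354
Optimal location: km 45.

x = 45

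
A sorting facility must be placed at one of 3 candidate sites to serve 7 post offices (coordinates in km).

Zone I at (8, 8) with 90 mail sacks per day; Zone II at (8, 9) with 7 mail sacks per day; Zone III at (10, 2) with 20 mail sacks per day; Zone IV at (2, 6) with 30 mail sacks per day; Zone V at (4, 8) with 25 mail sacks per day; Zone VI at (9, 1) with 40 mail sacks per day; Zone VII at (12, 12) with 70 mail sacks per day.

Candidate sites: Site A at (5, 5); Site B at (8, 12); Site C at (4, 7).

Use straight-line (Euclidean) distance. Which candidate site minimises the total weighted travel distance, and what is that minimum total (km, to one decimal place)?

Total weighted distance at each candidate:
  Site A (5, 5): total = 1626.6
  Site B (8, 12): total = 1702.8
  Site C (4, 7): total = 1623.5
Minimum is at Site C with total 1623.5 km.

Site C, total 1623.5 km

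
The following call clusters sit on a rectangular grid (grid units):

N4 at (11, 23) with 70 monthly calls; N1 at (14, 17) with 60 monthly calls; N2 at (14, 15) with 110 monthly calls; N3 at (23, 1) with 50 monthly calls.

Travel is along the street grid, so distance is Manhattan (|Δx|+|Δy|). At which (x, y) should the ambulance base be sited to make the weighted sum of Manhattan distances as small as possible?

(14, 15)

Manhattan distance separates: Σwᵢ(|x−xᵢ|+|y−yᵢ|) = Σwᵢ|x−xᵢ| + Σwᵢ|y−yᵢ|, so x and y are optimised independently as 1-D weighted medians.
Total weight W = 290; half = 145.
x-coordinate, sorted with cumulative weight:
  x=11 (N4, w=70) cum 70
  x=14 (N1, w=60) cum 130
  x=14 (N2, w=110) cum 240  ← median
  x=23 (N3, w=50) cum 290
⇒ x* = 14
y-coordinate, sorted with cumulative weight:
  y=1 (N3, w=50) cum 50
  y=15 (N2, w=110) cum 160  ← median
  y=17 (N1, w=60) cum 220
  y=23 (N4, w=70) cum 290
⇒ y* = 15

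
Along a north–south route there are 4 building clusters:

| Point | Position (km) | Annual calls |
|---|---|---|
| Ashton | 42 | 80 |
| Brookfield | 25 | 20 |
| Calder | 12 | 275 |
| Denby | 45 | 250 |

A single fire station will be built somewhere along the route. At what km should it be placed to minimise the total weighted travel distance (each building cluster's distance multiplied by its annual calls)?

For a sum of weighted absolute distances on a line, the optimum is the weighted median (not the mean). Total weight W = 625; half-weight = 312.5.
Sort by position and accumulate weight:
  km 12 (Calder, w=275) → cum 275
  km 25 (Brookfield, w=20) → cum 295
  km 42 (Ashton, w=80) → cum 375  ≥ 312.5 → median here
  km 45 (Denby, w=250) → cum 625
Optimal location: km 42.

x = 42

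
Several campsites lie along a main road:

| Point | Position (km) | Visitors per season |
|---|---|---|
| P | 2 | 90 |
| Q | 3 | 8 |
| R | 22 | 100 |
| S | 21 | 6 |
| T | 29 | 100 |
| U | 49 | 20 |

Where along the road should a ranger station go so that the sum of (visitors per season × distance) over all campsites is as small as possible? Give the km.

For a sum of weighted absolute distances on a line, the optimum is the weighted median (not the mean). Total weight W = 324; half-weight = 162.
Sort by position and accumulate weight:
  km 2 (P, w=90) → cum 90
  km 3 (Q, w=8) → cum 98
  km 21 (S, w=6) → cum 104
  km 22 (R, w=100) → cum 204  ≥ 162 → median here
  km 29 (T, w=100) → cum 304
  km 49 (U, w=20) → cum 324
Optimal location: km 22.

x = 22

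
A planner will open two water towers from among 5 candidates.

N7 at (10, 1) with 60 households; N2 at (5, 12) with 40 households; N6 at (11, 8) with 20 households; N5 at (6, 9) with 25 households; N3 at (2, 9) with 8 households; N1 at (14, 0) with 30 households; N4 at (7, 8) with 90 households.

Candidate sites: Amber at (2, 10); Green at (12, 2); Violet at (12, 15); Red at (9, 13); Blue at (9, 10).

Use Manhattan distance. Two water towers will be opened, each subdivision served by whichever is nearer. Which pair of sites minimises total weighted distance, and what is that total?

{Green, Blue}, total 1144

Evaluate every pair (each demand assigned to the nearer of the two):
  {Green, Blue}: total = 1144
  {Amber, Green}: total = 1403
  {Green, Red}: total = 1533
  {Amber, Blue}: total = 1798
  {Red, Blue}: total = 1854
  {Violet, Blue}: total = 1894
  {Green, Violet}: total = 2258
  {Amber, Red}: total = 2423
  {Violet, Red}: total = 2523
  {Amber, Violet}: total = 2593
Best pair: {Green, Blue} with total 1144.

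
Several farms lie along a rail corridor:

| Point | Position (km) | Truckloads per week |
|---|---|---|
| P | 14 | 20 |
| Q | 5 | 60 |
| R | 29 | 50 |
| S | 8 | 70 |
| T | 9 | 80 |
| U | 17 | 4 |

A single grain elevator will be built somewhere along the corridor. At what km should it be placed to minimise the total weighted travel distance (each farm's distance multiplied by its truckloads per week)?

x = 9

For a sum of weighted absolute distances on a line, the optimum is the weighted median (not the mean). Total weight W = 284; half-weight = 142.
Sort by position and accumulate weight:
  km 5 (Q, w=60) → cum 60
  km 8 (S, w=70) → cum 130
  km 9 (T, w=80) → cum 210  ≥ 142 → median here
  km 14 (P, w=20) → cum 230
  km 17 (U, w=4) → cum 234
  km 29 (R, w=50) → cum 284
Optimal location: km 9.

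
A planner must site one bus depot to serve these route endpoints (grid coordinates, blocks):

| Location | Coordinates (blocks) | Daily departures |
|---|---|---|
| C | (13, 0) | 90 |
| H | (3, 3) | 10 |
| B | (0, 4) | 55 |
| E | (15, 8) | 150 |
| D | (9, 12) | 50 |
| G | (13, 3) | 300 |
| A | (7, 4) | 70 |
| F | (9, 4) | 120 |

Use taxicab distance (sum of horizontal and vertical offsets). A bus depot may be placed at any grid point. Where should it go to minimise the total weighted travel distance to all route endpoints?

(13, 4)

Manhattan distance separates: Σwᵢ(|x−xᵢ|+|y−yᵢ|) = Σwᵢ|x−xᵢ| + Σwᵢ|y−yᵢ|, so x and y are optimised independently as 1-D weighted medians.
Total weight W = 845; half = 422.5.
x-coordinate, sorted with cumulative weight:
  x=0 (B, w=55) cum 55
  x=3 (H, w=10) cum 65
  x=7 (A, w=70) cum 135
  x=9 (D, w=50) cum 185
  x=9 (F, w=120) cum 305
  x=13 (C, w=90) cum 395
  x=13 (G, w=300) cum 695  ← median
  x=15 (E, w=150) cum 845
⇒ x* = 13
y-coordinate, sorted with cumulative weight:
  y=0 (C, w=90) cum 90
  y=3 (H, w=10) cum 100
  y=3 (G, w=300) cum 400
  y=4 (B, w=55) cum 455  ← median
  y=4 (A, w=70) cum 525
  y=4 (F, w=120) cum 645
  y=8 (E, w=150) cum 795
  y=12 (D, w=50) cum 845
⇒ y* = 4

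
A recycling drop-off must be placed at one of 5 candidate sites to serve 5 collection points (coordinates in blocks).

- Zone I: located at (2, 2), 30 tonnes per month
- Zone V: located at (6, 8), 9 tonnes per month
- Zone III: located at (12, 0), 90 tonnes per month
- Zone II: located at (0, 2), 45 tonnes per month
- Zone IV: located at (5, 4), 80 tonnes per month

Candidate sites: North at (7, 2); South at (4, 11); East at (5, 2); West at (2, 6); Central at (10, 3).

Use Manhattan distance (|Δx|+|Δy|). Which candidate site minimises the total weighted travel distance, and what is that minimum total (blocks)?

Total weighted distance at each candidate:
  North (7, 2): total = 1478
  South (4, 11): total = 3310
  East (5, 2): total = 1348
  West (2, 6): total = 2284
  Central (10, 3): total = 1776
Minimum is at East with total 1348 blocks.

East, total 1348 blocks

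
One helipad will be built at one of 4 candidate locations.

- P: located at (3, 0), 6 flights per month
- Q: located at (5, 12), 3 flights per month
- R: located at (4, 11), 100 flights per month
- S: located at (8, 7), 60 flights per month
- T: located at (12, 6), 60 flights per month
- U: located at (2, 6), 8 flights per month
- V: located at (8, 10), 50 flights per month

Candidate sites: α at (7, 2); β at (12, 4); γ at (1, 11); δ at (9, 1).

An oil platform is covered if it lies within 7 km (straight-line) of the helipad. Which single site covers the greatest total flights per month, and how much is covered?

α, covering 134

Coverage radius r = 7 km; a point is covered iff (Δx)²+(Δy)² ≤ 7² = 49.
  α (7, 2): covers {P, S, T, U} → 134
  β (12, 4): covers {S, T} → 120
  γ (1, 11): covers {Q, R, U} → 111
  δ (9, 1): covers {P, S, T} → 126
Maximum coverage at α: 134 flights per month.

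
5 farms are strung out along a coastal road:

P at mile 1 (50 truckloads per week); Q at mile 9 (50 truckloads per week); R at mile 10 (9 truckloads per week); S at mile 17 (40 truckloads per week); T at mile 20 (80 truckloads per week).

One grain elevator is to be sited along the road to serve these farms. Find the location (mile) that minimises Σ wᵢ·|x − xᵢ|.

For a sum of weighted absolute distances on a line, the optimum is the weighted median (not the mean). Total weight W = 229; half-weight = 114.5.
Sort by position and accumulate weight:
  mile 1 (P, w=50) → cum 50
  mile 9 (Q, w=50) → cum 100
  mile 10 (R, w=9) → cum 109
  mile 17 (S, w=40) → cum 149  ≥ 114.5 → median here
  mile 20 (T, w=80) → cum 229
Optimal location: mile 17.

x = 17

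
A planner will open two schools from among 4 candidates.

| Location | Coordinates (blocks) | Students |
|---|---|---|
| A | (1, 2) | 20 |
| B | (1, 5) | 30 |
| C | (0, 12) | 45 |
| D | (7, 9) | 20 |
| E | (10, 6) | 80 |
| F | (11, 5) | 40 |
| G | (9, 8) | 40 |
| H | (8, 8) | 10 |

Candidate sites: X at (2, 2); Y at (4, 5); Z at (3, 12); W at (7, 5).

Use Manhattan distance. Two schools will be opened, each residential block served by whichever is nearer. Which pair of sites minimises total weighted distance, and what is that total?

{Z, W}, total 1295

Evaluate every pair (each demand assigned to the nearer of the two):
  {Z, W}: total = 1295
  {X, W}: total = 1480
  {Y, W}: total = 1505
  {Y, Z}: total = 1715
  {X, Y}: total = 1975
  {X, Z}: total = 2345
Best pair: {Z, W} with total 1295.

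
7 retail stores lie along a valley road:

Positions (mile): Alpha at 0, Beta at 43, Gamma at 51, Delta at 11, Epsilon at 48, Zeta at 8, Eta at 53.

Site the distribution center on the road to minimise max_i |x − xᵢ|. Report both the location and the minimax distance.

The 1-center on a line is the midpoint of the two extreme points: leftmost at 0, rightmost at 53.
Optimal location = (0 + 53)/2 = 26.5; maximum distance = (53 − 0)/2 = 26.5.

location 26.5, max distance 26.5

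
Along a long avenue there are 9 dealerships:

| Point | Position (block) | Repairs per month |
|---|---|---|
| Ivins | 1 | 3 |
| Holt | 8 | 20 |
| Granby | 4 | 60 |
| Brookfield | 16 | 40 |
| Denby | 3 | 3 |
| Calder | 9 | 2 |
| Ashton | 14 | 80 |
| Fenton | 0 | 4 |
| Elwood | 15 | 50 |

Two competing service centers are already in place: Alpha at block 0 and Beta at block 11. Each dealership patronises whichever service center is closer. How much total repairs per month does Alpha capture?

70

The indifferent point is the midpoint (0+11)/2 = 5.5; dealerships left of it (closer to Alpha at 0) go to Alpha, those right go to Beta.
  Fenton at 0 (w=4) → Alpha
  Ivins at 1 (w=3) → Alpha
  Denby at 3 (w=3) → Alpha
  Granby at 4 (w=60) → Alpha
  Holt at 8 (w=20) → Beta
  Calder at 9 (w=2) → Beta
  Ashton at 14 (w=80) → Beta
  Elwood at 15 (w=50) → Beta
  Brookfield at 16 (w=40) → Beta
Alpha captures 70; Beta captures 192.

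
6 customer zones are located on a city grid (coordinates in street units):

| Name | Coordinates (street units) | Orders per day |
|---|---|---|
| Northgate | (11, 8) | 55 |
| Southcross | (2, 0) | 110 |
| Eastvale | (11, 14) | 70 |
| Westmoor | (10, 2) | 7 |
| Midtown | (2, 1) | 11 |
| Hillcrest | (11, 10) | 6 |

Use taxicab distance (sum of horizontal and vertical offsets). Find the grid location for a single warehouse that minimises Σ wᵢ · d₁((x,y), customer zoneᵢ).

(11, 8)

Manhattan distance separates: Σwᵢ(|x−xᵢ|+|y−yᵢ|) = Σwᵢ|x−xᵢ| + Σwᵢ|y−yᵢ|, so x and y are optimised independently as 1-D weighted medians.
Total weight W = 259; half = 129.5.
x-coordinate, sorted with cumulative weight:
  x=2 (Southcross, w=110) cum 110
  x=2 (Midtown, w=11) cum 121
  x=10 (Westmoor, w=7) cum 128
  x=11 (Northgate, w=55) cum 183  ← median
  x=11 (Eastvale, w=70) cum 253
  x=11 (Hillcrest, w=6) cum 259
⇒ x* = 11
y-coordinate, sorted with cumulative weight:
  y=0 (Southcross, w=110) cum 110
  y=1 (Midtown, w=11) cum 121
  y=2 (Westmoor, w=7) cum 128
  y=8 (Northgate, w=55) cum 183  ← median
  y=10 (Hillcrest, w=6) cum 189
  y=14 (Eastvale, w=70) cum 259
⇒ y* = 8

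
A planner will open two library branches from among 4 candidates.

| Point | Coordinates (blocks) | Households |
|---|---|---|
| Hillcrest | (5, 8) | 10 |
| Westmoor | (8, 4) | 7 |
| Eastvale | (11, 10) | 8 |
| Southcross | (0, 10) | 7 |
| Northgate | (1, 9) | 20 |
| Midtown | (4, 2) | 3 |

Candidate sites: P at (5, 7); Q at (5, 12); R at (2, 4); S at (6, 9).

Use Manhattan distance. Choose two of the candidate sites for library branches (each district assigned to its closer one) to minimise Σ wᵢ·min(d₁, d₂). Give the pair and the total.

Evaluate every pair (each demand assigned to the nearer of the two):
  {P, S}: total = 267
  {R, S}: total = 271
  {Q, S}: total = 293
  {P, Q}: total = 303
  {P, R}: total = 312
  {Q, R}: total = 327
Best pair: {P, S} with total 267.

{P, S}, total 267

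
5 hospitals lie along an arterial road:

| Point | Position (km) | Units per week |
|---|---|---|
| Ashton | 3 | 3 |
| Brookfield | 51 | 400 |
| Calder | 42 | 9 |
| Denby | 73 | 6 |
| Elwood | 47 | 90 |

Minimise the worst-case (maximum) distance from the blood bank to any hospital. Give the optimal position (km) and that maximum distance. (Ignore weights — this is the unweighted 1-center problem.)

The 1-center on a line is the midpoint of the two extreme points: leftmost at 3, rightmost at 73.
Optimal location = (3 + 73)/2 = 38; maximum distance = (73 − 3)/2 = 35.

location 38, max distance 35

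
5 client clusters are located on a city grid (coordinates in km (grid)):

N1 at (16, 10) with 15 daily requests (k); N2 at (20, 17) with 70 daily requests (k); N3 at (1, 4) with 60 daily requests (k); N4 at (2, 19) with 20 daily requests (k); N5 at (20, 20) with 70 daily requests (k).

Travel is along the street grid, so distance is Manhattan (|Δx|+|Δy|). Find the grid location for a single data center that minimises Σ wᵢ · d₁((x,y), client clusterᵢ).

Manhattan distance separates: Σwᵢ(|x−xᵢ|+|y−yᵢ|) = Σwᵢ|x−xᵢ| + Σwᵢ|y−yᵢ|, so x and y are optimised independently as 1-D weighted medians.
Total weight W = 235; half = 117.5.
x-coordinate, sorted with cumulative weight:
  x=1 (N3, w=60) cum 60
  x=2 (N4, w=20) cum 80
  x=16 (N1, w=15) cum 95
  x=20 (N2, w=70) cum 165  ← median
  x=20 (N5, w=70) cum 235
⇒ x* = 20
y-coordinate, sorted with cumulative weight:
  y=4 (N3, w=60) cum 60
  y=10 (N1, w=15) cum 75
  y=17 (N2, w=70) cum 145  ← median
  y=19 (N4, w=20) cum 165
  y=20 (N5, w=70) cum 235
⇒ y* = 17

(20, 17)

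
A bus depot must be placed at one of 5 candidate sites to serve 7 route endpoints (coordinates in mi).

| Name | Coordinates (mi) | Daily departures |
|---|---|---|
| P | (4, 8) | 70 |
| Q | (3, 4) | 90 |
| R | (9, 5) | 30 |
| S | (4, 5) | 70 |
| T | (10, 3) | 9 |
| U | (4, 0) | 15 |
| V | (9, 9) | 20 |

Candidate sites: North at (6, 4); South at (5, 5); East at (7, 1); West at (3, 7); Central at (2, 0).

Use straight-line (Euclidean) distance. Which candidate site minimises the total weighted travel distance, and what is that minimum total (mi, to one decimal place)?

Total weighted distance at each candidate:
  North (6, 4): total = 1055.3
  South (5, 5): total = 850.7
  East (7, 1): total = 1712.1
  West (3, 7): total = 1020.4
  Central (2, 0): total = 1918.3
Minimum is at South with total 850.7 mi.

South, total 850.7 mi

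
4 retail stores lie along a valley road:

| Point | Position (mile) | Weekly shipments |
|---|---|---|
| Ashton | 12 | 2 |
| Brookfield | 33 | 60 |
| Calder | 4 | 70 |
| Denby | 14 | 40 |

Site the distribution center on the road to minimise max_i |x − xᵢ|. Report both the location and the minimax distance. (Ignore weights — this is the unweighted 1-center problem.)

The 1-center on a line is the midpoint of the two extreme points: leftmost at 4, rightmost at 33.
Optimal location = (4 + 33)/2 = 18.5; maximum distance = (33 − 4)/2 = 14.5.

location 18.5, max distance 14.5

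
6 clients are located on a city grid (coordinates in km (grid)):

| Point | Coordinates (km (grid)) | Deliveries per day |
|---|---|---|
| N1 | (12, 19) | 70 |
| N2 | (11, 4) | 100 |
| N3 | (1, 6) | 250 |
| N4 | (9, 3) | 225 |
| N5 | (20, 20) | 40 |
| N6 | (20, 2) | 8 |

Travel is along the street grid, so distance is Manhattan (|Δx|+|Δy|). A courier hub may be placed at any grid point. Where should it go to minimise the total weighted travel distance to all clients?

Manhattan distance separates: Σwᵢ(|x−xᵢ|+|y−yᵢ|) = Σwᵢ|x−xᵢ| + Σwᵢ|y−yᵢ|, so x and y are optimised independently as 1-D weighted medians.
Total weight W = 693; half = 346.5.
x-coordinate, sorted with cumulative weight:
  x=1 (N3, w=250) cum 250
  x=9 (N4, w=225) cum 475  ← median
  x=11 (N2, w=100) cum 575
  x=12 (N1, w=70) cum 645
  x=20 (N5, w=40) cum 685
  x=20 (N6, w=8) cum 693
⇒ x* = 9
y-coordinate, sorted with cumulative weight:
  y=2 (N6, w=8) cum 8
  y=3 (N4, w=225) cum 233
  y=4 (N2, w=100) cum 333
  y=6 (N3, w=250) cum 583  ← median
  y=19 (N1, w=70) cum 653
  y=20 (N5, w=40) cum 693
⇒ y* = 6

(9, 6)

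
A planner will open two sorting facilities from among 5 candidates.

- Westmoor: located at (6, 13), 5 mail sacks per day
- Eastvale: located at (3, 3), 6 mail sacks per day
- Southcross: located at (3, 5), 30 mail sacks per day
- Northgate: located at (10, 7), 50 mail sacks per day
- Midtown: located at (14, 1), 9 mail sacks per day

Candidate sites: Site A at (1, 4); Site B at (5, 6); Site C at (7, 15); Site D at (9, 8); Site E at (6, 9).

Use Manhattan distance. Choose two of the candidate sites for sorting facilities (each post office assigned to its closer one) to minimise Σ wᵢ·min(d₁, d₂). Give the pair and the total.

{Site A, Site D}, total 356

Evaluate every pair (each demand assigned to the nearer of the two):
  {Site A, Site D}: total = 356
  {Site B, Site D}: total = 368
  {Site D, Site E}: total = 492
  {Site C, Site D}: total = 559
  {Site B, Site C}: total = 561
  {Site B, Site E}: total = 566
  {Site A, Site E}: total = 572
  {Site A, Site B}: total = 574
  {Site C, Site E}: total = 723
  {Site A, Site C}: total = 817
Best pair: {Site A, Site D} with total 356.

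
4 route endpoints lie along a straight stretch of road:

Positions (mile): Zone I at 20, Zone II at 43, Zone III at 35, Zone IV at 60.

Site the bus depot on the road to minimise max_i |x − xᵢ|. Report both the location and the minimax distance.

location 40, max distance 20

The 1-center on a line is the midpoint of the two extreme points: leftmost at 20, rightmost at 60.
Optimal location = (20 + 60)/2 = 40; maximum distance = (60 − 20)/2 = 20.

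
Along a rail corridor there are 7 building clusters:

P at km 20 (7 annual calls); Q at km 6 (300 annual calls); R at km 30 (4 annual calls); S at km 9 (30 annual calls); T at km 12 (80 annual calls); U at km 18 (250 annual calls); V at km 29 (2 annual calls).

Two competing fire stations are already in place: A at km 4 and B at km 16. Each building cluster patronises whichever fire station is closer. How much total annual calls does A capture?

330

The indifferent point is the midpoint (4+16)/2 = 10; building clusters left of it (closer to A at 4) go to A, those right go to B.
  Q at 6 (w=300) → A
  S at 9 (w=30) → A
  T at 12 (w=80) → B
  U at 18 (w=250) → B
  P at 20 (w=7) → B
  V at 29 (w=2) → B
  R at 30 (w=4) → B
A captures 330; B captures 343.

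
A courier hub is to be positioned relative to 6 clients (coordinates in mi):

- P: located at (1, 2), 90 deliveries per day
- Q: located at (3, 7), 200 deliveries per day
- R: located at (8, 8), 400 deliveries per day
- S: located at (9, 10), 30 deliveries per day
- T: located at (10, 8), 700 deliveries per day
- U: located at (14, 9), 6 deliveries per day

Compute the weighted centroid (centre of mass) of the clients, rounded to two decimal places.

The minimiser of Σwᵢ‖p−pᵢ‖² is the weighted centroid p* = (Σwᵢpᵢ)/(Σwᵢ).
Σwᵢ = 1426.
Σwᵢxᵢ = 90·1 + 200·3 + 400·8 + 30·9 + 700·10 + 6·14 = 11244.
Σwᵢyᵢ = 90·2 + 200·7 + 400·8 + 30·10 + 700·8 + 6·9 = 10734.
x* = 11244/1426 = 7.88, y* = 10734/1426 = 7.53.

(7.88, 7.53)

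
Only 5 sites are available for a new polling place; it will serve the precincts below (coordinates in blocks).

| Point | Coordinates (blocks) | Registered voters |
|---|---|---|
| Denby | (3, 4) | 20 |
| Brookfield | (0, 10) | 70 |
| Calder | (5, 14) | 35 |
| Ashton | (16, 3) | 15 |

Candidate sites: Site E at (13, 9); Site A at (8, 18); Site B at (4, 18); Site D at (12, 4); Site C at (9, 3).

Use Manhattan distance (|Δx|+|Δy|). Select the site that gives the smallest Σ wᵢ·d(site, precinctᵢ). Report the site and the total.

Site B, total 1720 blocks

Total weighted distance at each candidate:
  Site E (13, 9): total = 1870
  Site A (8, 18): total = 2090
  Site B (4, 18): total = 1720
  Site D (12, 4): total = 2110
  Site C (9, 3): total = 1890
Minimum is at Site B with total 1720 blocks.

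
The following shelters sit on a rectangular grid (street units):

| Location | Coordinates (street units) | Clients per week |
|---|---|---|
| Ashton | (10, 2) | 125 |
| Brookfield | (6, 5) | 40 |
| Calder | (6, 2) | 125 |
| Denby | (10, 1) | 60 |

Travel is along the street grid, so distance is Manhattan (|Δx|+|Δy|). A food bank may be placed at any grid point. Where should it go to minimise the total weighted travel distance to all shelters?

(10, 2)

Manhattan distance separates: Σwᵢ(|x−xᵢ|+|y−yᵢ|) = Σwᵢ|x−xᵢ| + Σwᵢ|y−yᵢ|, so x and y are optimised independently as 1-D weighted medians.
Total weight W = 350; half = 175.
x-coordinate, sorted with cumulative weight:
  x=6 (Brookfield, w=40) cum 40
  x=6 (Calder, w=125) cum 165
  x=10 (Ashton, w=125) cum 290  ← median
  x=10 (Denby, w=60) cum 350
⇒ x* = 10
y-coordinate, sorted with cumulative weight:
  y=1 (Denby, w=60) cum 60
  y=2 (Ashton, w=125) cum 185  ← median
  y=2 (Calder, w=125) cum 310
  y=5 (Brookfield, w=40) cum 350
⇒ y* = 2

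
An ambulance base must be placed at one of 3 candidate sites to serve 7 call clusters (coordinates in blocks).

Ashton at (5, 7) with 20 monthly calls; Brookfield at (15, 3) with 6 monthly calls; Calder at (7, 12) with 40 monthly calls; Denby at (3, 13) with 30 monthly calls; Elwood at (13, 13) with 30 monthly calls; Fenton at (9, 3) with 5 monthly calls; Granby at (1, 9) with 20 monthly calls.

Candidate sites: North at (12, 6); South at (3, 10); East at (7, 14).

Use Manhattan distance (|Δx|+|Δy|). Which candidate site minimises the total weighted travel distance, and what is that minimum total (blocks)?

Total weighted distance at each candidate:
  North (12, 6): total = 1666
  South (3, 10): total = 1059
  East (7, 14): total = 1019
Minimum is at East with total 1019 blocks.

East, total 1019 blocks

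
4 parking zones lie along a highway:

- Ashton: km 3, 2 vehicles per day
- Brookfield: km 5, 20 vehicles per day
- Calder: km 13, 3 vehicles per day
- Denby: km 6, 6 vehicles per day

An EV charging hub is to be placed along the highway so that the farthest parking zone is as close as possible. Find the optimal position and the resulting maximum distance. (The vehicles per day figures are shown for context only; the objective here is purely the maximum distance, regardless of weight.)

The 1-center on a line is the midpoint of the two extreme points: leftmost at 3, rightmost at 13.
Optimal location = (3 + 13)/2 = 8; maximum distance = (13 − 3)/2 = 5.

location 8, max distance 5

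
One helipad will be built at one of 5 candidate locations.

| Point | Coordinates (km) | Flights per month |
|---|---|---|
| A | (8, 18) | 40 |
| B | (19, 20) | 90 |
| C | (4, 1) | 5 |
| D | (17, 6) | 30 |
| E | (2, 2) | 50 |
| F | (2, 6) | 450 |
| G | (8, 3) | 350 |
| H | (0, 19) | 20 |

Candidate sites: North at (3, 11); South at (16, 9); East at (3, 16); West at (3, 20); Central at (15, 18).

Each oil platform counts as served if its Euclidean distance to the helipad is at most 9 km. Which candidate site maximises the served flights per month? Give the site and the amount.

Coverage radius r = 9 km; a point is covered iff (Δx)²+(Δy)² ≤ 9² = 81.
  North (3, 11): covers {A, F, H} → 510
  South (16, 9): covers {D} → 30
  East (3, 16): covers {A, H} → 60
  West (3, 20): covers {A, H} → 60
  Central (15, 18): covers {A, B} → 130
Maximum coverage at North: 510 flights per month.

North, covering 510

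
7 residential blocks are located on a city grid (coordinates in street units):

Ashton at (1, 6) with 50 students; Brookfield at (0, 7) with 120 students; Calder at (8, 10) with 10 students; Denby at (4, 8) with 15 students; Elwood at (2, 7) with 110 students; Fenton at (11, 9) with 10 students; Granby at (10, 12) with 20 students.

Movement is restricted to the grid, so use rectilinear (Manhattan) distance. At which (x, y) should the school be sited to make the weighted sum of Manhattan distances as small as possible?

(1, 7)

Manhattan distance separates: Σwᵢ(|x−xᵢ|+|y−yᵢ|) = Σwᵢ|x−xᵢ| + Σwᵢ|y−yᵢ|, so x and y are optimised independently as 1-D weighted medians.
Total weight W = 335; half = 167.5.
x-coordinate, sorted with cumulative weight:
  x=0 (Brookfield, w=120) cum 120
  x=1 (Ashton, w=50) cum 170  ← median
  x=2 (Elwood, w=110) cum 280
  x=4 (Denby, w=15) cum 295
  x=8 (Calder, w=10) cum 305
  x=10 (Granby, w=20) cum 325
  x=11 (Fenton, w=10) cum 335
⇒ x* = 1
y-coordinate, sorted with cumulative weight:
  y=6 (Ashton, w=50) cum 50
  y=7 (Brookfield, w=120) cum 170  ← median
  y=7 (Elwood, w=110) cum 280
  y=8 (Denby, w=15) cum 295
  y=9 (Fenton, w=10) cum 305
  y=10 (Calder, w=10) cum 315
  y=12 (Granby, w=20) cum 335
⇒ y* = 7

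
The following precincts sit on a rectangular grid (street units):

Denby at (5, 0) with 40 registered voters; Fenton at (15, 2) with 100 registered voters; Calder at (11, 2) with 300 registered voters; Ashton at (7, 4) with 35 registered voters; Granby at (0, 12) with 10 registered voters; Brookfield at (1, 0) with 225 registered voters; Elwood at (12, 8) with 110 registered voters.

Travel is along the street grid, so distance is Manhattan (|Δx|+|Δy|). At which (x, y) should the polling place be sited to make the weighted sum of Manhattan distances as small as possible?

(11, 2)

Manhattan distance separates: Σwᵢ(|x−xᵢ|+|y−yᵢ|) = Σwᵢ|x−xᵢ| + Σwᵢ|y−yᵢ|, so x and y are optimised independently as 1-D weighted medians.
Total weight W = 820; half = 410.
x-coordinate, sorted with cumulative weight:
  x=0 (Granby, w=10) cum 10
  x=1 (Brookfield, w=225) cum 235
  x=5 (Denby, w=40) cum 275
  x=7 (Ashton, w=35) cum 310
  x=11 (Calder, w=300) cum 610  ← median
  x=12 (Elwood, w=110) cum 720
  x=15 (Fenton, w=100) cum 820
⇒ x* = 11
y-coordinate, sorted with cumulative weight:
  y=0 (Denby, w=40) cum 40
  y=0 (Brookfield, w=225) cum 265
  y=2 (Fenton, w=100) cum 365
  y=2 (Calder, w=300) cum 665  ← median
  y=4 (Ashton, w=35) cum 700
  y=8 (Elwood, w=110) cum 810
  y=12 (Granby, w=10) cum 820
⇒ y* = 2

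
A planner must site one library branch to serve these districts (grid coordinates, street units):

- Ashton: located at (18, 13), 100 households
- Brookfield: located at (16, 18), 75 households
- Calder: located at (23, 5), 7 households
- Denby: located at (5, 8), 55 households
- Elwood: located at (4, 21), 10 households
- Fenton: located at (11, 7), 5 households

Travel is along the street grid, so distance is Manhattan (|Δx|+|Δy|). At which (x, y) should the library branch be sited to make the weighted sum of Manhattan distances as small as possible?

(16, 13)

Manhattan distance separates: Σwᵢ(|x−xᵢ|+|y−yᵢ|) = Σwᵢ|x−xᵢ| + Σwᵢ|y−yᵢ|, so x and y are optimised independently as 1-D weighted medians.
Total weight W = 252; half = 126.
x-coordinate, sorted with cumulative weight:
  x=4 (Elwood, w=10) cum 10
  x=5 (Denby, w=55) cum 65
  x=11 (Fenton, w=5) cum 70
  x=16 (Brookfield, w=75) cum 145  ← median
  x=18 (Ashton, w=100) cum 245
  x=23 (Calder, w=7) cum 252
⇒ x* = 16
y-coordinate, sorted with cumulative weight:
  y=5 (Calder, w=7) cum 7
  y=7 (Fenton, w=5) cum 12
  y=8 (Denby, w=55) cum 67
  y=13 (Ashton, w=100) cum 167  ← median
  y=18 (Brookfield, w=75) cum 242
  y=21 (Elwood, w=10) cum 252
⇒ y* = 13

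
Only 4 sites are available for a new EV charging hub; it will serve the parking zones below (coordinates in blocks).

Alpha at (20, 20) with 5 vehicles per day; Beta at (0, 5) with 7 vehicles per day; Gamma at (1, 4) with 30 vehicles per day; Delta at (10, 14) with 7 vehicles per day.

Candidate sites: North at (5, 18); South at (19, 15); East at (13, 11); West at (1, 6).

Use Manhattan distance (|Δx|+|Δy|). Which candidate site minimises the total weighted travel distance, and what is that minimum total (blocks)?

Total weighted distance at each candidate:
  North (5, 18): total = 814
  South (19, 15): total = 1173
  East (13, 11): total = 825
  West (1, 6): total = 358
Minimum is at West with total 358 blocks.

West, total 358 blocks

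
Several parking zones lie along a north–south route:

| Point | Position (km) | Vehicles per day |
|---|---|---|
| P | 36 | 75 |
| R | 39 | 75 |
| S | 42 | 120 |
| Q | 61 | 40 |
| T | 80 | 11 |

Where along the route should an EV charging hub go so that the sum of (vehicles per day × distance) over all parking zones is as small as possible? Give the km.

For a sum of weighted absolute distances on a line, the optimum is the weighted median (not the mean). Total weight W = 321; half-weight = 160.5.
Sort by position and accumulate weight:
  km 36 (P, w=75) → cum 75
  km 39 (R, w=75) → cum 150
  km 42 (S, w=120) → cum 270  ≥ 160.5 → median here
  km 61 (Q, w=40) → cum 310
  km 80 (T, w=11) → cum 321
Optimal location: km 42.

x = 42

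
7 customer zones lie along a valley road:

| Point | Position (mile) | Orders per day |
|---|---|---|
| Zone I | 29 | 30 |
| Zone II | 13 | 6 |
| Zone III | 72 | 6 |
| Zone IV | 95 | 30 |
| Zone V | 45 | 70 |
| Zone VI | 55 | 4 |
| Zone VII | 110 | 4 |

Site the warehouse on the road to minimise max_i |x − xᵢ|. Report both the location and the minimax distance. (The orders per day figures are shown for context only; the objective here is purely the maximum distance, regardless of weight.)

location 61.5, max distance 48.5

The 1-center on a line is the midpoint of the two extreme points: leftmost at 13, rightmost at 110.
Optimal location = (13 + 110)/2 = 61.5; maximum distance = (110 − 13)/2 = 48.5.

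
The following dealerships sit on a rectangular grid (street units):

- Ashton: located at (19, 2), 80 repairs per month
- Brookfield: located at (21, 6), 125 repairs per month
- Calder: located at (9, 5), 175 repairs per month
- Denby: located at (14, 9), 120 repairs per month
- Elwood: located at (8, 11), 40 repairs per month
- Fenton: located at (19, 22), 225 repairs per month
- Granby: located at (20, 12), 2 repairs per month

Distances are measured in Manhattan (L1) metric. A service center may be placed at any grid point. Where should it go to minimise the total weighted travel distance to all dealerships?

(19, 9)

Manhattan distance separates: Σwᵢ(|x−xᵢ|+|y−yᵢ|) = Σwᵢ|x−xᵢ| + Σwᵢ|y−yᵢ|, so x and y are optimised independently as 1-D weighted medians.
Total weight W = 767; half = 383.5.
x-coordinate, sorted with cumulative weight:
  x=8 (Elwood, w=40) cum 40
  x=9 (Calder, w=175) cum 215
  x=14 (Denby, w=120) cum 335
  x=19 (Ashton, w=80) cum 415  ← median
  x=19 (Fenton, w=225) cum 640
  x=20 (Granby, w=2) cum 642
  x=21 (Brookfield, w=125) cum 767
⇒ x* = 19
y-coordinate, sorted with cumulative weight:
  y=2 (Ashton, w=80) cum 80
  y=5 (Calder, w=175) cum 255
  y=6 (Brookfield, w=125) cum 380
  y=9 (Denby, w=120) cum 500  ← median
  y=11 (Elwood, w=40) cum 540
  y=12 (Granby, w=2) cum 542
  y=22 (Fenton, w=225) cum 767
⇒ y* = 9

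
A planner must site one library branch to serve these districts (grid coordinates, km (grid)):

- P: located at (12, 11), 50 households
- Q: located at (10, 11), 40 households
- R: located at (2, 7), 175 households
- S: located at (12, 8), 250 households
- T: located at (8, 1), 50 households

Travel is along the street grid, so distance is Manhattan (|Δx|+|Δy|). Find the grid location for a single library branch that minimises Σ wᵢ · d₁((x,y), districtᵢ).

(12, 8)

Manhattan distance separates: Σwᵢ(|x−xᵢ|+|y−yᵢ|) = Σwᵢ|x−xᵢ| + Σwᵢ|y−yᵢ|, so x and y are optimised independently as 1-D weighted medians.
Total weight W = 565; half = 282.5.
x-coordinate, sorted with cumulative weight:
  x=2 (R, w=175) cum 175
  x=8 (T, w=50) cum 225
  x=10 (Q, w=40) cum 265
  x=12 (P, w=50) cum 315  ← median
  x=12 (S, w=250) cum 565
⇒ x* = 12
y-coordinate, sorted with cumulative weight:
  y=1 (T, w=50) cum 50
  y=7 (R, w=175) cum 225
  y=8 (S, w=250) cum 475  ← median
  y=11 (P, w=50) cum 525
  y=11 (Q, w=40) cum 565
⇒ y* = 8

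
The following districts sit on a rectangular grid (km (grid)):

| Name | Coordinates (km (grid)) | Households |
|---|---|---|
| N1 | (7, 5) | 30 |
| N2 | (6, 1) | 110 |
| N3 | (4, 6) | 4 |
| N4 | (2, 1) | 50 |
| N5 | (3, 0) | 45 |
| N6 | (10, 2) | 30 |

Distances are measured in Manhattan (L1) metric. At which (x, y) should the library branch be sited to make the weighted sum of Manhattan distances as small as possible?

Manhattan distance separates: Σwᵢ(|x−xᵢ|+|y−yᵢ|) = Σwᵢ|x−xᵢ| + Σwᵢ|y−yᵢ|, so x and y are optimised independently as 1-D weighted medians.
Total weight W = 269; half = 134.5.
x-coordinate, sorted with cumulative weight:
  x=2 (N4, w=50) cum 50
  x=3 (N5, w=45) cum 95
  x=4 (N3, w=4) cum 99
  x=6 (N2, w=110) cum 209  ← median
  x=7 (N1, w=30) cum 239
  x=10 (N6, w=30) cum 269
⇒ x* = 6
y-coordinate, sorted with cumulative weight:
  y=0 (N5, w=45) cum 45
  y=1 (N2, w=110) cum 155  ← median
  y=1 (N4, w=50) cum 205
  y=2 (N6, w=30) cum 235
  y=5 (N1, w=30) cum 265
  y=6 (N3, w=4) cum 269
⇒ y* = 1

(6, 1)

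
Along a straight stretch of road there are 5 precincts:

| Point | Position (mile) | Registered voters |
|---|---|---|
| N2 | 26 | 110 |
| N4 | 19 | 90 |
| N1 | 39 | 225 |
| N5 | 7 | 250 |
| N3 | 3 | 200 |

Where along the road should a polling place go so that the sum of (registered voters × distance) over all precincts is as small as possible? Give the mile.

x = 7

For a sum of weighted absolute distances on a line, the optimum is the weighted median (not the mean). Total weight W = 875; half-weight = 437.5.
Sort by position and accumulate weight:
  mile 3 (N3, w=200) → cum 200
  mile 7 (N5, w=250) → cum 450  ≥ 437.5 → median here
  mile 19 (N4, w=90) → cum 540
  mile 26 (N2, w=110) → cum 650
  mile 39 (N1, w=225) → cum 875
Optimal location: mile 7.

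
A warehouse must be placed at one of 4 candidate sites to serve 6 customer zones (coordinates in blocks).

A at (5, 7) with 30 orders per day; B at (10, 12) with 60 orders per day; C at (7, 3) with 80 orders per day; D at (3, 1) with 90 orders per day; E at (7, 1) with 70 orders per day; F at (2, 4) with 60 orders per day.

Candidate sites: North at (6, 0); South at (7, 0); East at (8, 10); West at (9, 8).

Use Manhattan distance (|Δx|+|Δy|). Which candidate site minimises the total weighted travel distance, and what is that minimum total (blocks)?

South, total 2470 blocks

Total weighted distance at each candidate:
  North (6, 0): total = 2500
  South (7, 0): total = 2470
  East (8, 10): total = 3740
  West (9, 8): total = 3470
Minimum is at South with total 2470 blocks.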